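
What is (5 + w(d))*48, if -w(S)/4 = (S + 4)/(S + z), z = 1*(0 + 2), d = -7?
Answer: 624/5 ≈ 124.80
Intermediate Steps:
z = 2 (z = 1*2 = 2)
w(S) = -4*(4 + S)/(2 + S) (w(S) = -4*(S + 4)/(S + 2) = -4*(4 + S)/(2 + S))
(5 + w(d))*48 = (5 + 4*(-4 - 1*(-7))/(2 - 7))*48 = (5 + 4*(-4 + 7)/(-5))*48 = (5 + 4*(-1/5)*3)*48 = (5 - 12/5)*48 = (13/5)*48 = 624/5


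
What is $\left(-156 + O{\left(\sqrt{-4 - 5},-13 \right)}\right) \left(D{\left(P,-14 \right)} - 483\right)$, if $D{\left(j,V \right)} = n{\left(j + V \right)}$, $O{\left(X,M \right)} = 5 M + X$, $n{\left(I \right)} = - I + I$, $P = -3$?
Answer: $106743 - 1449 i \approx 1.0674 \cdot 10^{5} - 1449.0 i$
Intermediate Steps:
$n{\left(I \right)} = 0$
$O{\left(X,M \right)} = X + 5 M$
$D{\left(j,V \right)} = 0$
$\left(-156 + O{\left(\sqrt{-4 - 5},-13 \right)}\right) \left(D{\left(P,-14 \right)} - 483\right) = \left(-156 + \left(\sqrt{-4 - 5} + 5 \left(-13\right)\right)\right) \left(0 - 483\right) = \left(-156 - \left(65 - \sqrt{-9}\right)\right) \left(-483\right) = \left(-156 - \left(65 - 3 i\right)\right) \left(-483\right) = \left(-221 + 3 i\right) \left(-483\right) = 106743 - 1449 i$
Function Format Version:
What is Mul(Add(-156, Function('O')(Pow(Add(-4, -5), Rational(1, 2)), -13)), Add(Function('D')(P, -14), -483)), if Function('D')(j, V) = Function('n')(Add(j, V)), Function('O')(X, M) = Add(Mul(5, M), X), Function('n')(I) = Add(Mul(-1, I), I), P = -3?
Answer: Add(106743, Mul(-1449, I)) ≈ Add(1.0674e+5, Mul(-1449.0, I))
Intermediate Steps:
Function('n')(I) = 0
Function('O')(X, M) = Add(X, Mul(5, M))
Function('D')(j, V) = 0
Mul(Add(-156, Function('O')(Pow(Add(-4, -5), Rational(1, 2)), -13)), Add(Function('D')(P, -14), -483)) = Mul(Add(-156, Add(Pow(Add(-4, -5), Rational(1, 2)), Mul(5, -13))), Add(0, -483)) = Mul(Add(-156, Add(Pow(-9, Rational(1, 2)), -65)), -483) = Mul(Add(-156, Add(Mul(3, I), -65)), -483) = Mul(Add(-156, Add(-65, Mul(3, I))), -483) = Mul(Add(-221, Mul(3, I)), -483) = Add(106743, Mul(-1449, I))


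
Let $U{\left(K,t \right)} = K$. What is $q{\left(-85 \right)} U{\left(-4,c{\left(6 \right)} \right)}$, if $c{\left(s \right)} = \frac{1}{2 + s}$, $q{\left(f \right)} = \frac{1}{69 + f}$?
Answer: $\frac{1}{4} \approx 0.25$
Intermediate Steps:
$q{\left(-85 \right)} U{\left(-4,c{\left(6 \right)} \right)} = \frac{1}{69 - 85} \left(-4\right) = \frac{1}{-16} \left(-4\right) = \left(- \frac{1}{16}\right) \left(-4\right) = \frac{1}{4}$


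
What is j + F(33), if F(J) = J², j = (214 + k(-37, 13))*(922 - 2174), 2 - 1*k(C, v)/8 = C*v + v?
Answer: -4974359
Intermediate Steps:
k(C, v) = 16 - 8*v - 8*C*v (k(C, v) = 16 - 8*(C*v + v) = 16 - 8*(v + C*v) = 16 + (-8*v - 8*C*v) = 16 - 8*v - 8*C*v)
j = -4975448 (j = (214 + (16 - 8*13 - 8*(-37)*13))*(922 - 2174) = (214 + (16 - 104 + 3848))*(-1252) = (214 + 3760)*(-1252) = 3974*(-1252) = -4975448)
j + F(33) = -4975448 + 33² = -4975448 + 1089 = -4974359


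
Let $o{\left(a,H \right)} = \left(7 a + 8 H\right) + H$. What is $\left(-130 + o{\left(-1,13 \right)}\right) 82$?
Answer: $-1640$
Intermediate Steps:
$o{\left(a,H \right)} = 7 a + 9 H$
$\left(-130 + o{\left(-1,13 \right)}\right) 82 = \left(-130 + \left(7 \left(-1\right) + 9 \cdot 13\right)\right) 82 = \left(-130 + \left(-7 + 117\right)\right) 82 = \left(-130 + 110\right) 82 = \left(-20\right) 82 = -1640$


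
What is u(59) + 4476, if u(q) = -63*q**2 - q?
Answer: -214886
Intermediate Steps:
u(q) = -q - 63*q**2
u(59) + 4476 = -1*59*(1 + 63*59) + 4476 = -1*59*(1 + 3717) + 4476 = -1*59*3718 + 4476 = -219362 + 4476 = -214886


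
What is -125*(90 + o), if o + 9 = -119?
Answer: 4750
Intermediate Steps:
o = -128 (o = -9 - 119 = -128)
-125*(90 + o) = -125*(90 - 128) = -125*(-38) = 4750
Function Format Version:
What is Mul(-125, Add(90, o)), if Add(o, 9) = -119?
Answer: 4750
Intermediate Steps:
o = -128 (o = Add(-9, -119) = -128)
Mul(-125, Add(90, o)) = Mul(-125, Add(90, -128)) = Mul(-125, -38) = 4750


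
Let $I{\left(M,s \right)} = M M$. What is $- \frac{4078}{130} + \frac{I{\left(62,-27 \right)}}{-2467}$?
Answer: $- \frac{5280073}{160355} \approx -32.927$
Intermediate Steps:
$I{\left(M,s \right)} = M^{2}$
$- \frac{4078}{130} + \frac{I{\left(62,-27 \right)}}{-2467} = - \frac{4078}{130} + \frac{62^{2}}{-2467} = \left(-4078\right) \frac{1}{130} + 3844 \left(- \frac{1}{2467}\right) = - \frac{2039}{65} - \frac{3844}{2467} = - \frac{5280073}{160355}$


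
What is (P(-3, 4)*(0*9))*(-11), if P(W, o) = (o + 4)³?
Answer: 0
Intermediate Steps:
P(W, o) = (4 + o)³
(P(-3, 4)*(0*9))*(-11) = ((4 + 4)³*(0*9))*(-11) = (8³*0)*(-11) = (512*0)*(-11) = 0*(-11) = 0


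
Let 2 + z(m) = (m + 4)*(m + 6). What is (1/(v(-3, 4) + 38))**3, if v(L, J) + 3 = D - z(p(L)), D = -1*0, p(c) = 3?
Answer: -1/17576 ≈ -5.6896e-5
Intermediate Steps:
z(m) = -2 + (4 + m)*(6 + m) (z(m) = -2 + (m + 4)*(m + 6) = -2 + (4 + m)*(6 + m))
D = 0
v(L, J) = -64 (v(L, J) = -3 + (0 - (22 + 3**2 + 10*3)) = -3 + (0 - (22 + 9 + 30)) = -3 + (0 - 1*61) = -3 + (0 - 61) = -3 - 61 = -64)
(1/(v(-3, 4) + 38))**3 = (1/(-64 + 38))**3 = (1/(-26))**3 = (-1/26)**3 = -1/17576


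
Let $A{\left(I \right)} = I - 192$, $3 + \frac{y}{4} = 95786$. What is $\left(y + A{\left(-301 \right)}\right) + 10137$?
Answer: $392776$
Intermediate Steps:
$y = 383132$ ($y = -12 + 4 \cdot 95786 = -12 + 383144 = 383132$)
$A{\left(I \right)} = -192 + I$ ($A{\left(I \right)} = I - 192 = -192 + I$)
$\left(y + A{\left(-301 \right)}\right) + 10137 = \left(383132 - 493\right) + 10137 = 382639 + 10137 = 392776$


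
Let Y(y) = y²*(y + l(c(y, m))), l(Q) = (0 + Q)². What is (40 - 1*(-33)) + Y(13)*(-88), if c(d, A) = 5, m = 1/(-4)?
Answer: -565063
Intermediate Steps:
m = -¼ ≈ -0.25000
l(Q) = Q²
Y(y) = y²*(25 + y) (Y(y) = y²*(y + 5²) = y²*(y + 25) = y²*(25 + y))
(40 - 1*(-33)) + Y(13)*(-88) = (40 - 1*(-33)) + (13²*(25 + 13))*(-88) = (40 + 33) + (169*38)*(-88) = 73 + 6422*(-88) = 73 - 565136 = -565063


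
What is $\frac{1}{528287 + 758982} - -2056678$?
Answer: $\frac{2647497832383}{1287269} \approx 2.0567 \cdot 10^{6}$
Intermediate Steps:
$\frac{1}{528287 + 758982} - -2056678 = \frac{1}{1287269} + 2056678 = \frac{2647497832383}{1287269}$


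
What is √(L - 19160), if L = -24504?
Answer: 4*I*√2729 ≈ 208.96*I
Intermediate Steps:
√(L - 19160) = √(-24504 - 19160) = √(-43664) = 4*I*√2729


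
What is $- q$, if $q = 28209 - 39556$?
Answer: $11347$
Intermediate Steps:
$q = -11347$
$- q = \left(-1\right) \left(-11347\right) = 11347$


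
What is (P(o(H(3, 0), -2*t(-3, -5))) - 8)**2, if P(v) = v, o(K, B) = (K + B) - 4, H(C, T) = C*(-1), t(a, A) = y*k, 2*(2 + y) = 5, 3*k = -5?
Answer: 1600/9 ≈ 177.78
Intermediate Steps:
k = -5/3 (k = (1/3)*(-5) = -5/3 ≈ -1.6667)
y = 1/2 (y = -2 + (1/2)*5 = -2 + 5/2 = 1/2 ≈ 0.50000)
t(a, A) = -5/6 (t(a, A) = (1/2)*(-5/3) = -5/6)
H(C, T) = -C
o(K, B) = -4 + B + K (o(K, B) = (B + K) - 4 = -4 + B + K)
(P(o(H(3, 0), -2*t(-3, -5))) - 8)**2 = ((-4 - 2*(-5/6) - 1*3) - 8)**2 = ((-4 + 5/3 - 3) - 8)**2 = (-16/3 - 8)**2 = (-40/3)**2 = 1600/9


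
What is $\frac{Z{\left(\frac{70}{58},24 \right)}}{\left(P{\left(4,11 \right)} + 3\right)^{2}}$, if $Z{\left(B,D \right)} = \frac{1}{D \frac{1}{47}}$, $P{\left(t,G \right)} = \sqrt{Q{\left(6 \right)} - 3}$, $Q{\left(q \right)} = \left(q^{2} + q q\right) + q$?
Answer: $\frac{329}{8712} - \frac{235 \sqrt{3}}{17424} \approx 0.014404$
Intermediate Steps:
$Q{\left(q \right)} = q + 2 q^{2}$ ($Q{\left(q \right)} = \left(q^{2} + q^{2}\right) + q = 2 q^{2} + q = q + 2 q^{2}$)
$P{\left(t,G \right)} = 5 \sqrt{3}$ ($P{\left(t,G \right)} = \sqrt{6 \left(1 + 2 \cdot 6\right) - 3} = \sqrt{6 \left(1 + 12\right) - 3} = \sqrt{6 \cdot 13 - 3} = \sqrt{78 - 3} = \sqrt{75} = 5 \sqrt{3}$)
$Z{\left(B,D \right)} = \frac{47}{D}$ ($Z{\left(B,D \right)} = \frac{1}{D \frac{1}{47}} = \frac{1}{\frac{1}{47} D} = \frac{47}{D}$)
$\frac{Z{\left(\frac{70}{58},24 \right)}}{\left(P{\left(4,11 \right)} + 3\right)^{2}} = \frac{47 \cdot \frac{1}{24}}{\left(5 \sqrt{3} + 3\right)^{2}} = \frac{47 \cdot \frac{1}{24}}{\left(3 + 5 \sqrt{3}\right)^{2}} = \frac{47}{24 \left(3 + 5 \sqrt{3}\right)^{2}}$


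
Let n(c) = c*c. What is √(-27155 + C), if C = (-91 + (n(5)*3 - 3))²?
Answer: I*√26794 ≈ 163.69*I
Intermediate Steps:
n(c) = c²
C = 361 (C = (-91 + (5²*3 - 3))² = (-91 + (25*3 - 3))² = (-91 + (75 - 3))² = (-91 + 72)² = (-19)² = 361)
√(-27155 + C) = √(-27155 + 361) = √(-26794) = I*√26794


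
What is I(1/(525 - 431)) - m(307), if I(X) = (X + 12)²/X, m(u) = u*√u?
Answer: 1274641/94 - 307*√307 ≈ 8180.9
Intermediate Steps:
m(u) = u^(3/2)
I(X) = (12 + X)²/X
I(1/(525 - 431)) - m(307) = (12 + 1/(525 - 431))²/(1/(525 - 431)) - 307^(3/2) = (12 + 1/94)²/(1/94) - 307*√307 = 94*(1129/94)² - 307*√307 = 94*(1274641/8836) - 307*√307 = 1274641/94 - 307*√307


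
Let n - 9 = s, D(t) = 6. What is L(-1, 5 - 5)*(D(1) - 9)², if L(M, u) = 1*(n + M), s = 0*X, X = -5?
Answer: 72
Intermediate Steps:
s = 0 (s = 0*(-5) = 0)
n = 9 (n = 9 + 0 = 9)
L(M, u) = 9 + M (L(M, u) = 1*(9 + M) = 9 + M)
L(-1, 5 - 5)*(D(1) - 9)² = (9 - 1)*(6 - 9)² = 8*(-3)² = 8*9 = 72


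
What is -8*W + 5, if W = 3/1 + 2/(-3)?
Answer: -41/3 ≈ -13.667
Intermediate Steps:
W = 7/3 (W = 3*1 + 2*(-⅓) = 3 - ⅔ = 7/3 ≈ 2.3333)
-8*W + 5 = -8*7/3 + 5 = -56/3 + 5 = -41/3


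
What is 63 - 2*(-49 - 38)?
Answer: 237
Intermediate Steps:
63 - 2*(-49 - 38) = 63 - 2*(-87) = 63 + 174 = 237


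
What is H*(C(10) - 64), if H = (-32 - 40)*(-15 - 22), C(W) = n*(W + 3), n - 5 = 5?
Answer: 175824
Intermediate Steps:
n = 10 (n = 5 + 5 = 10)
C(W) = 30 + 10*W (C(W) = 10*(W + 3) = 10*(3 + W) = 30 + 10*W)
H = 2664 (H = -72*(-37) = 2664)
H*(C(10) - 64) = 2664*((30 + 10*10) - 64) = 2664*((30 + 100) - 64) = 2664*(130 - 64) = 2664*66 = 175824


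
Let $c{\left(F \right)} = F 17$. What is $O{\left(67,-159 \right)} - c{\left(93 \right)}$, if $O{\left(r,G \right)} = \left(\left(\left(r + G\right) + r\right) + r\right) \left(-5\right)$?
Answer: $-1791$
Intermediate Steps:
$c{\left(F \right)} = 17 F$
$O{\left(r,G \right)} = - 15 r - 5 G$ ($O{\left(r,G \right)} = \left(\left(\left(G + r\right) + r\right) + r\right) \left(-5\right) = \left(\left(G + 2 r\right) + r\right) \left(-5\right) = \left(G + 3 r\right) \left(-5\right) = - 15 r - 5 G$)
$O{\left(67,-159 \right)} - c{\left(93 \right)} = \left(\left(-15\right) 67 - -795\right) - 17 \cdot 93 = \left(-1005 + 795\right) - 1581 = -210 - 1581 = -1791$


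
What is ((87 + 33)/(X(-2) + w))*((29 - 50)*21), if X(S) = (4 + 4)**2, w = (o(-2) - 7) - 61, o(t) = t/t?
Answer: 17640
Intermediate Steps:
o(t) = 1
w = -67 (w = (1 - 7) - 61 = -6 - 61 = -67)
X(S) = 64 (X(S) = 8**2 = 64)
((87 + 33)/(X(-2) + w))*((29 - 50)*21) = ((87 + 33)/(64 - 67))*((29 - 50)*21) = (120/(-3))*(-21*21) = (120*(-1/3))*(-441) = -40*(-441) = 17640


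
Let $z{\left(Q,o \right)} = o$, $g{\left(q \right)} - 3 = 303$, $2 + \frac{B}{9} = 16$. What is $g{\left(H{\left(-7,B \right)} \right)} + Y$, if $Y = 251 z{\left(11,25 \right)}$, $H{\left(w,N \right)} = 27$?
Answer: $6581$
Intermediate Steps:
$B = 126$ ($B = -18 + 9 \cdot 16 = -18 + 144 = 126$)
$g{\left(q \right)} = 306$ ($g{\left(q \right)} = 3 + 303 = 306$)
$Y = 6275$ ($Y = 251 \cdot 25 = 6275$)
$g{\left(H{\left(-7,B \right)} \right)} + Y = 306 + 6275 = 6581$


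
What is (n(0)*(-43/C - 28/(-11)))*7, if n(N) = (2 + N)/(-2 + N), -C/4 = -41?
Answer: -28833/1804 ≈ -15.983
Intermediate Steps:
C = 164 (C = -4*(-41) = 164)
n(N) = (2 + N)/(-2 + N)
(n(0)*(-43/C - 28/(-11)))*7 = (((2 + 0)/(-2 + 0))*(-43/164 - 28/(-11)))*7 = ((2/(-2))*(-43*1/164 - 28*(-1/11)))*7 = ((-½*2)*(-43/164 + 28/11))*7 = -1*4119/1804*7 = -4119/1804*7 = -28833/1804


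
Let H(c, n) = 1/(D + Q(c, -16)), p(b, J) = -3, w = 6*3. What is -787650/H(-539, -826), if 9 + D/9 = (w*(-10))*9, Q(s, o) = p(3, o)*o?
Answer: 11509929450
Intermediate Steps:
w = 18
Q(s, o) = -3*o
D = -14661 (D = -81 + 9*((18*(-10))*9) = -81 + 9*(-180*9) = -81 + 9*(-1620) = -81 - 14580 = -14661)
H(c, n) = -1/14613 (H(c, n) = 1/(-14661 - 3*(-16)) = 1/(-14661 + 48) = 1/(-14613) = -1/14613)
-787650/H(-539, -826) = -787650/(-1/14613) = -787650*(-14613) = 11509929450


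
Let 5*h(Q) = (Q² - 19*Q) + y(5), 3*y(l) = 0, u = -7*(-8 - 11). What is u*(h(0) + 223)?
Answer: 29659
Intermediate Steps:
u = 133 (u = -7*(-19) = 133)
y(l) = 0 (y(l) = (⅓)*0 = 0)
h(Q) = -19*Q/5 + Q²/5 (h(Q) = ((Q² - 19*Q) + 0)/5 = (Q² - 19*Q)/5 = -19*Q/5 + Q²/5)
u*(h(0) + 223) = 133*((⅕)*0*(-19 + 0) + 223) = 133*((⅕)*0*(-19) + 223) = 133*(0 + 223) = 133*223 = 29659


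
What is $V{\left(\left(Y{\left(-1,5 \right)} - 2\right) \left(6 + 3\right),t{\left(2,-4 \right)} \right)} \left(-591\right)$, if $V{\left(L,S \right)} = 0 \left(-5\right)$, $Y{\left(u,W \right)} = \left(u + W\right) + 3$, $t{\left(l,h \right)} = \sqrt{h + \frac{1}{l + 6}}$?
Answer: $0$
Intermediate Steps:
$t{\left(l,h \right)} = \sqrt{h + \frac{1}{6 + l}}$
$Y{\left(u,W \right)} = 3 + W + u$ ($Y{\left(u,W \right)} = \left(W + u\right) + 3 = 3 + W + u$)
$V{\left(L,S \right)} = 0$
$V{\left(\left(Y{\left(-1,5 \right)} - 2\right) \left(6 + 3\right),t{\left(2,-4 \right)} \right)} \left(-591\right) = 0 \left(-591\right) = 0$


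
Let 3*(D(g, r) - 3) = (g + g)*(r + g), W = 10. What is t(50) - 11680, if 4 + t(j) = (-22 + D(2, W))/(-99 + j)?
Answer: -572513/49 ≈ -11684.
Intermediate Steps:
D(g, r) = 3 + 2*g*(g + r)/3 (D(g, r) = 3 + ((g + g)*(r + g))/3 = 3 + ((2*g)*(g + r))/3 = 3 + (2*g*(g + r))/3 = 3 + 2*g*(g + r)/3)
t(j) = -4 - 3/(-99 + j) (t(j) = -4 + (-22 + (3 + (⅔)*2² + (⅔)*2*10))/(-99 + j) = -4 + (-22 + (3 + (⅔)*4 + 40/3))/(-99 + j) = -4 + (-22 + (3 + 8/3 + 40/3))/(-99 + j) = -4 + (-22 + 19)/(-99 + j) = -4 - 3/(-99 + j))
t(50) - 11680 = (393 - 4*50)/(-99 + 50) - 11680 = (393 - 200)/(-49) - 11680 = -1/49*193 - 11680 = -193/49 - 11680 = -572513/49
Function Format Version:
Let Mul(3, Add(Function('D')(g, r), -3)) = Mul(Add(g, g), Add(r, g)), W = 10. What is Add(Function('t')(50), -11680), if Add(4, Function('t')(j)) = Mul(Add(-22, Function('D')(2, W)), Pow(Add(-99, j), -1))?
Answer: Rational(-572513, 49) ≈ -11684.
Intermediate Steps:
Function('D')(g, r) = Add(3, Mul(Rational(2, 3), g, Add(g, r))) (Function('D')(g, r) = Add(3, Mul(Rational(1, 3), Mul(Add(g, g), Add(r, g)))) = Add(3, Mul(Rational(1, 3), Mul(Mul(2, g), Add(g, r)))) = Add(3, Mul(Rational(1, 3), Mul(2, g, Add(g, r)))) = Add(3, Mul(Rational(2, 3), g, Add(g, r))))
Function('t')(j) = Add(-4, Mul(-3, Pow(Add(-99, j), -1))) (Function('t')(j) = Add(-4, Mul(Add(-22, Add(3, Mul(Rational(2, 3), Pow(2, 2)), Mul(Rational(2, 3), 2, 10))), Pow(Add(-99, j), -1))) = Add(-4, Mul(Add(-22, Add(3, Mul(Rational(2, 3), 4), Rational(40, 3))), Pow(Add(-99, j), -1))) = Add(-4, Mul(Add(-22, Add(3, Rational(8, 3), Rational(40, 3))), Pow(Add(-99, j), -1))) = Add(-4, Mul(Add(-22, 19), Pow(Add(-99, j), -1))) = Add(-4, Mul(-3, Pow(Add(-99, j), -1))))
Add(Function('t')(50), -11680) = Add(Mul(Pow(Add(-99, 50), -1), Add(393, Mul(-4, 50))), -11680) = Add(Mul(Pow(-49, -1), Add(393, -200)), -11680) = Add(Mul(Rational(-1, 49), 193), -11680) = Add(Rational(-193, 49), -11680) = Rational(-572513, 49)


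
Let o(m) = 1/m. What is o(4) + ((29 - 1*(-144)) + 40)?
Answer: 853/4 ≈ 213.25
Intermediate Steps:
o(4) + ((29 - 1*(-144)) + 40) = 1/4 + ((29 - 1*(-144)) + 40) = 1/4 + ((29 + 144) + 40) = 1/4 + (173 + 40) = 1/4 + 213 = 853/4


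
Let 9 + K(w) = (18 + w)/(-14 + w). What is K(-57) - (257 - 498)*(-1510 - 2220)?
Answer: -63824630/71 ≈ -8.9894e+5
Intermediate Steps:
K(w) = -9 + (18 + w)/(-14 + w)
K(-57) - (257 - 498)*(-1510 - 2220) = 8*(18 - 1*(-57))/(-14 - 57) - (257 - 498)*(-1510 - 2220) = 8*(18 + 57)/(-71) - (-241)*(-3730) = 8*(-1/71)*75 - 1*898930 = -600/71 - 898930 = -63824630/71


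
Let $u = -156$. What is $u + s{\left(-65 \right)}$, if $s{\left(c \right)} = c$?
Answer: $-221$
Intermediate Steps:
$u + s{\left(-65 \right)} = -156 - 65 = -221$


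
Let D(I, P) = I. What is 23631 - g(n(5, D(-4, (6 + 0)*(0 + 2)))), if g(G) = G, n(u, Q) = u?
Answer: 23626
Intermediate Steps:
23631 - g(n(5, D(-4, (6 + 0)*(0 + 2)))) = 23631 - 1*5 = 23631 - 5 = 23626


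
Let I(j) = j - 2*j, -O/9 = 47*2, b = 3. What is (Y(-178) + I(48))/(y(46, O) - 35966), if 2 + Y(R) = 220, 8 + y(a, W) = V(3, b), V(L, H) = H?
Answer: -170/35971 ≈ -0.0047260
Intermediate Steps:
O = -846 (O = -423*2 = -9*94 = -846)
y(a, W) = -5 (y(a, W) = -8 + 3 = -5)
Y(R) = 218 (Y(R) = -2 + 220 = 218)
I(j) = -j
(Y(-178) + I(48))/(y(46, O) - 35966) = (218 - 1*48)/(-5 - 35966) = (218 - 48)/(-35971) = 170*(-1/35971) = -170/35971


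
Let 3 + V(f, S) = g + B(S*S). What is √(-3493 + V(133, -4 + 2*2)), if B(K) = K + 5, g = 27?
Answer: 2*I*√866 ≈ 58.856*I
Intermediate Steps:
B(K) = 5 + K
V(f, S) = 29 + S² (V(f, S) = -3 + (27 + (5 + S*S)) = -3 + (27 + (5 + S²)) = -3 + (32 + S²) = 29 + S²)
√(-3493 + V(133, -4 + 2*2)) = √(-3493 + (29 + (-4 + 2*2)²)) = √(-3493 + (29 + (-4 + 4)²)) = √(-3493 + (29 + 0²)) = √(-3493 + (29 + 0)) = √(-3493 + 29) = √(-3464) = 2*I*√866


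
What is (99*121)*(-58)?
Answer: -694782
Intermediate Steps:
(99*121)*(-58) = 11979*(-58) = -694782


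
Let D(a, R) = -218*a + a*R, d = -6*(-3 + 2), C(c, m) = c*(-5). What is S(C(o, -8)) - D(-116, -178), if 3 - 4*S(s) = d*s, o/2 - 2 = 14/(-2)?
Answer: -184041/4 ≈ -46010.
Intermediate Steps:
o = -10 (o = 4 + 2*(14/(-2)) = 4 + 2*(14*(-1/2)) = 4 + 2*(-7) = 4 - 14 = -10)
C(c, m) = -5*c
d = 6 (d = -6*(-1) = 6)
S(s) = 3/4 - 3*s/2
D(a, R) = -218*a + R*a
S(C(o, -8)) - D(-116, -178) = (3/4 - (-15)*(-10)/2) - (-116)*(-218 - 178) = (3/4 - 3/2*50) - (-116)*(-396) = (3/4 - 75) - 1*45936 = -297/4 - 45936 = -184041/4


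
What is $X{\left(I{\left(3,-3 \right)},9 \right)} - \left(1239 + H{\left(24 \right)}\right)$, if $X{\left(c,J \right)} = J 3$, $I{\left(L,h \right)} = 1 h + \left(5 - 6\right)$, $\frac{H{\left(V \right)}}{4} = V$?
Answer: $-1308$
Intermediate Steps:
$H{\left(V \right)} = 4 V$
$I{\left(L,h \right)} = -1 + h$ ($I{\left(L,h \right)} = h + \left(5 - 6\right) = h - 1 = -1 + h$)
$X{\left(c,J \right)} = 3 J$
$X{\left(I{\left(3,-3 \right)},9 \right)} - \left(1239 + H{\left(24 \right)}\right) = 3 \cdot 9 - \left(1239 + 4 \cdot 24\right) = 27 - \left(1239 + 96\right) = 27 - 1335 = -1308$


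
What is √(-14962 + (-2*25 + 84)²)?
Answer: 3*I*√1534 ≈ 117.5*I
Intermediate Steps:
√(-14962 + (-2*25 + 84)²) = √(-14962 + (-50 + 84)²) = √(-14962 + 34²) = √(-14962 + 1156) = √(-13806) = 3*I*√1534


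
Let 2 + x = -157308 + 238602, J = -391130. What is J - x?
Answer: -472422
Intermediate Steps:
x = 81292 (x = -2 + (-157308 + 238602) = -2 + 81294 = 81292)
J - x = -391130 - 1*81292 = -391130 - 81292 = -472422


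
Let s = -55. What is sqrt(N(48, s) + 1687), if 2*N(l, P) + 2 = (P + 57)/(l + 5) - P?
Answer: sqrt(19253098)/106 ≈ 41.395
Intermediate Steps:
N(l, P) = -1 - P/2 + (57 + P)/(2*(5 + l)) (N(l, P) = -1 + ((P + 57)/(l + 5) - P)/2 = -1 + ((57 + P)/(5 + l) - P)/2 = -1 + (-P + (57 + P)/(5 + l))/2 = -1 + (-P/2 + (57 + P)/(2*(5 + l))) = -1 - P/2 + (57 + P)/(2*(5 + l)))
sqrt(N(48, s) + 1687) = sqrt((47 - 4*(-55) - 2*48 - 1*(-55)*48)/(2*(5 + 48)) + 1687) = sqrt((1/2)*(47 + 220 - 96 + 2640)/53 + 1687) = sqrt((1/2)*(1/53)*2811 + 1687) = sqrt(2811/106 + 1687) = sqrt(181633/106) = sqrt(19253098)/106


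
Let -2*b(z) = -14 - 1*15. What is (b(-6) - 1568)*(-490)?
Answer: 761215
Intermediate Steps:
b(z) = 29/2 (b(z) = -(-14 - 1*15)/2 = -(-14 - 15)/2 = -½*(-29) = 29/2)
(b(-6) - 1568)*(-490) = (29/2 - 1568)*(-490) = -3107/2*(-490) = 761215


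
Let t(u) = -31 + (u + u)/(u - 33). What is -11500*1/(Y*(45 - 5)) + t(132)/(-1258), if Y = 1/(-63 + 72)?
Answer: -287210/111 ≈ -2587.5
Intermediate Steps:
Y = ⅑ (Y = 1/9 = ⅑ ≈ 0.11111)
t(u) = -31 + 2*u/(-33 + u) (t(u) = -31 + (2*u)/(-33 + u) = -31 + 2*u/(-33 + u))
-11500*1/(Y*(45 - 5)) + t(132)/(-1258) = -11500*9/(45 - 5) + ((1023 - 29*132)/(-33 + 132))/(-1258) = -11500/((⅑)*40) + ((1023 - 3828)/99)*(-1/1258) = -11500/40/9 + ((1/99)*(-2805))*(-1/1258) = -11500*9/40 - 85/3*(-1/1258) = -5175/2 + 5/222 = -287210/111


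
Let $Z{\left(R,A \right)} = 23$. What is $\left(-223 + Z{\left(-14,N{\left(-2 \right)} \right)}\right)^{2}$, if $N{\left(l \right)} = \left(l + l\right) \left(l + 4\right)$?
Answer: $40000$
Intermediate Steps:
$N{\left(l \right)} = 2 l \left(4 + l\right)$
$\left(-223 + Z{\left(-14,N{\left(-2 \right)} \right)}\right)^{2} = \left(-223 + 23\right)^{2} = \left(-200\right)^{2} = 40000$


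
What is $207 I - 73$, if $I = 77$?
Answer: $15866$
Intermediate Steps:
$207 I - 73 = 207 \cdot 77 - 73 = 15939 - 73 = 15866$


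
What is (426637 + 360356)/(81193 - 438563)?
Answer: -786993/357370 ≈ -2.2022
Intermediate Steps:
(426637 + 360356)/(81193 - 438563) = 786993/(-357370) = 786993*(-1/357370) = -786993/357370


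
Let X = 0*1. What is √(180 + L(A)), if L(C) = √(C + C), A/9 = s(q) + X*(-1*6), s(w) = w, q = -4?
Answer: √(180 + 6*I*√2) ≈ 13.42 + 0.31614*I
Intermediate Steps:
X = 0
A = -36 (A = 9*(-4 + 0*(-1*6)) = 9*(-4 + 0*(-6)) = 9*(-4 + 0) = 9*(-4) = -36)
L(C) = √2*√C (L(C) = √(2*C) = √2*√C)
√(180 + L(A)) = √(180 + √2*√(-36)) = √(180 + √2*(6*I)) = √(180 + 6*I*√2)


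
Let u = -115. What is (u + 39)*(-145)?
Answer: 11020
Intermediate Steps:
(u + 39)*(-145) = (-115 + 39)*(-145) = -76*(-145) = 11020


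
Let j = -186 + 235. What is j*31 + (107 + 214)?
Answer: 1840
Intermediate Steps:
j = 49
j*31 + (107 + 214) = 49*31 + (107 + 214) = 1519 + 321 = 1840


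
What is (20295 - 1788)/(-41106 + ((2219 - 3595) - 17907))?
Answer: -18507/60389 ≈ -0.30646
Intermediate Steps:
(20295 - 1788)/(-41106 + ((2219 - 3595) - 17907)) = 18507/(-41106 + (-1376 - 17907)) = 18507/(-41106 - 19283) = 18507/(-60389) = 18507*(-1/60389) = -18507/60389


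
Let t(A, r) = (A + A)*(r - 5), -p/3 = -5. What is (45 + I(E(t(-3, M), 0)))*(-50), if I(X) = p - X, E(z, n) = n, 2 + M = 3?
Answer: -3000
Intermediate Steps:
M = 1 (M = -2 + 3 = 1)
p = 15 (p = -3*(-5) = 15)
t(A, r) = 2*A*(-5 + r) (t(A, r) = (2*A)*(-5 + r) = 2*A*(-5 + r))
I(X) = 15 - X
(45 + I(E(t(-3, M), 0)))*(-50) = (45 + (15 - 1*0))*(-50) = (45 + (15 + 0))*(-50) = (45 + 15)*(-50) = 60*(-50) = -3000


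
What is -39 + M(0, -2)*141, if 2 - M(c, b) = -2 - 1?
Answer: 666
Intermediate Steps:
M(c, b) = 5 (M(c, b) = 2 - (-2 - 1) = 2 - 1*(-3) = 2 + 3 = 5)
-39 + M(0, -2)*141 = -39 + 5*141 = -39 + 705 = 666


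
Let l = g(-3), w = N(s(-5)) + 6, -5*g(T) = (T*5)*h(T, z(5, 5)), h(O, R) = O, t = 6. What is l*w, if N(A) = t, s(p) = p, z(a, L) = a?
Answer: -108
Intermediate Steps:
N(A) = 6
g(T) = -T**2 (g(T) = -T*5*T/5 = -5*T*T/5 = -T**2)
w = 12 (w = 6 + 6 = 12)
l = -9 (l = -1*(-3)**2 = -1*9 = -9)
l*w = -9*12 = -108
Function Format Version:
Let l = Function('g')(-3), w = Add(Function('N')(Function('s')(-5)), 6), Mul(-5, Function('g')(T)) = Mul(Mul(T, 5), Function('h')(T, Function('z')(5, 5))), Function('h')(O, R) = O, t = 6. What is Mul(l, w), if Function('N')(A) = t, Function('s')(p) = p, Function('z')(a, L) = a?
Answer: -108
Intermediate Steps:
Function('N')(A) = 6
Function('g')(T) = Mul(-1, Pow(T, 2)) (Function('g')(T) = Mul(Rational(-1, 5), Mul(Mul(T, 5), T)) = Mul(Rational(-1, 5), Mul(Mul(5, T), T)) = Mul(Rational(-1, 5), Mul(5, Pow(T, 2))) = Mul(-1, Pow(T, 2)))
w = 12 (w = Add(6, 6) = 12)
l = -9 (l = Mul(-1, Pow(-3, 2)) = Mul(-1, 9) = -9)
Mul(l, w) = Mul(-9, 12) = -108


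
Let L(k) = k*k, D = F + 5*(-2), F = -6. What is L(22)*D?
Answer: -7744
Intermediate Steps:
D = -16 (D = -6 + 5*(-2) = -6 - 10 = -16)
L(k) = k**2
L(22)*D = 22**2*(-16) = 484*(-16) = -7744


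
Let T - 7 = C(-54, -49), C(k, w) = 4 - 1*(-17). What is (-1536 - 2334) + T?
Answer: -3842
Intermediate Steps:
C(k, w) = 21 (C(k, w) = 4 + 17 = 21)
T = 28 (T = 7 + 21 = 28)
(-1536 - 2334) + T = (-1536 - 2334) + 28 = -3870 + 28 = -3842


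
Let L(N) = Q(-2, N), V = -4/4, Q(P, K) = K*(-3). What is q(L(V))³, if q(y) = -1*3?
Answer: -27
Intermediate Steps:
Q(P, K) = -3*K
V = -1 (V = -4*¼ = -1)
L(N) = -3*N
q(y) = -3
q(L(V))³ = (-3)³ = -27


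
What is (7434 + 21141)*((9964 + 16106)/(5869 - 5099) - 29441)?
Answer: -5882163750/7 ≈ -8.4031e+8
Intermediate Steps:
(7434 + 21141)*((9964 + 16106)/(5869 - 5099) - 29441) = 28575*(26070/770 - 29441) = 28575*(26070*(1/770) - 29441) = 28575*(237/7 - 29441) = 28575*(-205850/7) = -5882163750/7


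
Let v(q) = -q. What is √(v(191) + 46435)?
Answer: 2*√11561 ≈ 215.04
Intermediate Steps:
√(v(191) + 46435) = √(-1*191 + 46435) = √(-191 + 46435) = √46244 = 2*√11561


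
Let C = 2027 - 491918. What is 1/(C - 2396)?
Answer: -1/492287 ≈ -2.0313e-6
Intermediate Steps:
C = -489891
1/(C - 2396) = 1/(-489891 - 2396) = 1/(-492287) = -1/492287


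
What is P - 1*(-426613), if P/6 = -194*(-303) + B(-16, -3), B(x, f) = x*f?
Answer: 779593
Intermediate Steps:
B(x, f) = f*x
P = 352980 (P = 6*(-194*(-303) - 3*(-16)) = 6*(58782 + 48) = 6*58830 = 352980)
P - 1*(-426613) = 352980 - 1*(-426613) = 352980 + 426613 = 779593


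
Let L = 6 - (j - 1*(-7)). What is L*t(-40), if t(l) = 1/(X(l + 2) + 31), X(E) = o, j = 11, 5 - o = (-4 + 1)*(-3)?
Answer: -4/9 ≈ -0.44444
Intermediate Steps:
o = -4 (o = 5 - (-4 + 1)*(-3) = 5 - (-3)*(-3) = 5 - 1*9 = 5 - 9 = -4)
X(E) = -4
L = -12 (L = 6 - (11 - 1*(-7)) = 6 - (11 + 7) = 6 - 1*18 = 6 - 18 = -12)
t(l) = 1/27 (t(l) = 1/(-4 + 31) = 1/27)
L*t(-40) = -12*1/27 = -4/9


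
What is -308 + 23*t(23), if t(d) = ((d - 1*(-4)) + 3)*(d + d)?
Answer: 31432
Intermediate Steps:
t(d) = 2*d*(7 + d) (t(d) = ((d + 4) + 3)*(2*d) = ((4 + d) + 3)*(2*d) = (7 + d)*(2*d) = 2*d*(7 + d))
-308 + 23*t(23) = -308 + 23*(2*23*(7 + 23)) = -308 + 23*(2*23*30) = -308 + 23*1380 = -308 + 31740 = 31432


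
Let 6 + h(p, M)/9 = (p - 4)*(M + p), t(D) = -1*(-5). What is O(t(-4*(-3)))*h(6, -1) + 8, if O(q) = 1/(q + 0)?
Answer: 76/5 ≈ 15.200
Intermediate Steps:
t(D) = 5
O(q) = 1/q
h(p, M) = -54 + 9*(-4 + p)*(M + p) (h(p, M) = -54 + 9*((p - 4)*(M + p)) = -54 + 9*((-4 + p)*(M + p)) = -54 + 9*(-4 + p)*(M + p))
O(t(-4*(-3)))*h(6, -1) + 8 = (-54 - 36*(-1) - 36*6 + 9*6² + 9*(-1)*6)/5 + 8 = (-54 + 36 - 216 + 9*36 - 54)/5 + 8 = (-54 + 36 - 216 + 324 - 54)/5 + 8 = (⅕)*36 + 8 = 36/5 + 8 = 76/5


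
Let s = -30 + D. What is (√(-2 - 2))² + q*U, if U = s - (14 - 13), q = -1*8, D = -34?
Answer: 516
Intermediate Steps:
s = -64 (s = -30 - 34 = -64)
q = -8
U = -65 (U = -64 - (14 - 13) = -64 - 1*1 = -64 - 1 = -65)
(√(-2 - 2))² + q*U = (√(-2 - 2))² - 8*(-65) = (√(-4))² + 520 = (2*I)² + 520 = -4 + 520 = 516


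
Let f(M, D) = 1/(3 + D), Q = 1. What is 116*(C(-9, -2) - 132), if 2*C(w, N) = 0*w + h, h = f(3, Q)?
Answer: -30595/2 ≈ -15298.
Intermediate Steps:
h = ¼ (h = 1/(3 + 1) = 1/4 = ¼ ≈ 0.25000)
C(w, N) = ⅛ (C(w, N) = (0*w + ¼)/2 = (0 + ¼)/2 = (½)*(¼) = ⅛)
116*(C(-9, -2) - 132) = 116*(⅛ - 132) = 116*(-1055/8) = -30595/2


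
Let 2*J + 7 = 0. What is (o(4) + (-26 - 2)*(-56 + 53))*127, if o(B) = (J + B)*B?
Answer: 10922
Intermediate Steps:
J = -7/2 (J = -7/2 + (1/2)*0 = -7/2 + 0 = -7/2 ≈ -3.5000)
o(B) = B*(-7/2 + B) (o(B) = (-7/2 + B)*B = B*(-7/2 + B))
(o(4) + (-26 - 2)*(-56 + 53))*127 = ((1/2)*4*(-7 + 2*4) + (-26 - 2)*(-56 + 53))*127 = ((1/2)*4*(-7 + 8) - 28*(-3))*127 = ((1/2)*4*1 + 84)*127 = (2 + 84)*127 = 86*127 = 10922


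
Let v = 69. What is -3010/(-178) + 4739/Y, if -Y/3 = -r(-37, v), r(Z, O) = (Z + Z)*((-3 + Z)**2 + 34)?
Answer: 545513969/32284572 ≈ 16.897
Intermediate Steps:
r(Z, O) = 2*Z*(34 + (-3 + Z)**2) (r(Z, O) = (2*Z)*(34 + (-3 + Z)**2) = 2*Z*(34 + (-3 + Z)**2))
Y = -362748 (Y = -(-3)*2*(-37)*(34 + (-3 - 37)**2) = -(-3)*2*(-37)*(34 + (-40)**2) = -(-3)*2*(-37)*(34 + 1600) = -(-3)*2*(-37)*1634 = -(-3)*(-120916) = -3*120916 = -362748)
-3010/(-178) + 4739/Y = -3010/(-178) + 4739/(-362748) = -3010*(-1/178) + 4739*(-1/362748) = 1505/89 - 4739/362748 = 545513969/32284572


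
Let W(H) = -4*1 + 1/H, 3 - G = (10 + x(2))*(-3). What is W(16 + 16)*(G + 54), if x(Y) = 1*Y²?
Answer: -12573/32 ≈ -392.91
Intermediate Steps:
x(Y) = Y²
G = 45 (G = 3 - (10 + 2²)*(-3) = 3 - (10 + 4)*(-3) = 3 - 14*(-3) = 3 - 1*(-42) = 3 + 42 = 45)
W(H) = -4 + 1/H
W(16 + 16)*(G + 54) = (-4 + 1/(16 + 16))*(45 + 54) = (-4 + 1/32)*99 = -127/32*99 = -12573/32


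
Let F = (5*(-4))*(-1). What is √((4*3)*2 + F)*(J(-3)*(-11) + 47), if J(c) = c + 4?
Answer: 72*√11 ≈ 238.80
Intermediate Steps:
F = 20 (F = -20*(-1) = 20)
J(c) = 4 + c
√((4*3)*2 + F)*(J(-3)*(-11) + 47) = √((4*3)*2 + 20)*((4 - 3)*(-11) + 47) = √(12*2 + 20)*(1*(-11) + 47) = √(24 + 20)*(-11 + 47) = √44*36 = (2*√11)*36 = 72*√11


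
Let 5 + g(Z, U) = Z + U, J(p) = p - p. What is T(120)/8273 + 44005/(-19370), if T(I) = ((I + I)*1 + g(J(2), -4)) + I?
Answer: -5496223/2465354 ≈ -2.2294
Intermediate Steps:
J(p) = 0
g(Z, U) = -5 + U + Z (g(Z, U) = -5 + (Z + U) = -5 + (U + Z) = -5 + U + Z)
T(I) = -9 + 3*I (T(I) = ((I + I)*1 + (-5 - 4 + 0)) + I = ((2*I)*1 - 9) + I = (2*I - 9) + I = (-9 + 2*I) + I = -9 + 3*I)
T(120)/8273 + 44005/(-19370) = (-9 + 3*120)/8273 + 44005/(-19370) = (-9 + 360)*(1/8273) + 44005*(-1/19370) = 351*(1/8273) - 677/298 = 351/8273 - 677/298 = -5496223/2465354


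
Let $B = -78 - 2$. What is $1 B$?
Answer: $-80$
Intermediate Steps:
$B = -80$
$1 B = 1 \left(-80\right) = -80$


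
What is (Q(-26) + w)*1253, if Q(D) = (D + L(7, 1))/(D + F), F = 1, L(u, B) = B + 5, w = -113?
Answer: -702933/5 ≈ -1.4059e+5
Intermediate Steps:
L(u, B) = 5 + B
Q(D) = (6 + D)/(1 + D) (Q(D) = (D + (5 + 1))/(D + 1) = (D + 6)/(1 + D) = (6 + D)/(1 + D))
(Q(-26) + w)*1253 = ((6 - 26)/(1 - 26) - 113)*1253 = (-20/(-25) - 113)*1253 = (-1/25*(-20) - 113)*1253 = (⅘ - 113)*1253 = -561/5*1253 = -702933/5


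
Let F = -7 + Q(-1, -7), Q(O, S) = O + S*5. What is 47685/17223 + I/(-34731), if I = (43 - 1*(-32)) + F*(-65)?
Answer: 535572575/199390671 ≈ 2.6860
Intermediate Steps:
Q(O, S) = O + 5*S
F = -43 (F = -7 + (-1 + 5*(-7)) = -7 + (-1 - 35) = -7 - 36 = -43)
I = 2870 (I = (43 - 1*(-32)) - 43*(-65) = (43 + 32) + 2795 = 75 + 2795 = 2870)
47685/17223 + I/(-34731) = 47685/17223 + 2870/(-34731) = 47685*(1/17223) + 2870*(-1/34731) = 15895/5741 - 2870/34731 = 535572575/199390671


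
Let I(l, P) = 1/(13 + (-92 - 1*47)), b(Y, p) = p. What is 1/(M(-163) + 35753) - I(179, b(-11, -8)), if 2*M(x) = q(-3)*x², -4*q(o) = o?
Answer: 366739/46082106 ≈ 0.0079584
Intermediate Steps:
q(o) = -o/4
I(l, P) = -1/126 (I(l, P) = 1/(13 + (-92 - 47)) = 1/(13 - 139) = 1/(-126) = -1/126)
M(x) = 3*x²/8 (M(x) = ((-¼*(-3))*x²)/2 = (3*x²/4)/2 = 3*x²/8)
1/(M(-163) + 35753) - I(179, b(-11, -8)) = 1/((3/8)*(-163)² + 35753) - 1*(-1/126) = 1/((3/8)*26569 + 35753) + 1/126 = 1/(79707/8 + 35753) + 1/126 = 1/(365731/8) + 1/126 = 8/365731 + 1/126 = 366739/46082106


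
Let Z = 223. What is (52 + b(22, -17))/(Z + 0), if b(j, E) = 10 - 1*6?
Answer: 56/223 ≈ 0.25112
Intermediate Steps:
b(j, E) = 4 (b(j, E) = 10 - 6 = 4)
(52 + b(22, -17))/(Z + 0) = (52 + 4)/(223 + 0) = 56/223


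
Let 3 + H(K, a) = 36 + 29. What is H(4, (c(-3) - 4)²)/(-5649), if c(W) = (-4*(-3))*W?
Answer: -62/5649 ≈ -0.010975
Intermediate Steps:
c(W) = 12*W
H(K, a) = 62 (H(K, a) = -3 + (36 + 29) = -3 + 65 = 62)
H(4, (c(-3) - 4)²)/(-5649) = 62/(-5649) = 62*(-1/5649) = -62/5649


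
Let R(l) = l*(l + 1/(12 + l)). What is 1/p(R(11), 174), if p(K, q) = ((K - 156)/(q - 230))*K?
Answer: 7406/554609 ≈ 0.013354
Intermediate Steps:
p(K, q) = K*(-156 + K)/(-230 + q) (p(K, q) = ((-156 + K)/(-230 + q))*K = K*(-156 + K)/(-230 + q))
1/p(R(11), 174) = 1/((11*(1 + 11² + 12*11)/(12 + 11))*(-156 + 11*(1 + 11² + 12*11)/(12 + 11))/(-230 + 174)) = 1/((11*(1 + 121 + 132)/23)*(-156 + 11*(1 + 121 + 132)/23)/(-56)) = 1/((11*(1/23)*254)*(-1/56)*(-156 + 11*(1/23)*254)) = 1/((2794/23)*(-1/56)*(-156 + 2794/23)) = 1/((2794/23)*(-1/56)*(-794/23)) = 1/(554609/7406) = 7406/554609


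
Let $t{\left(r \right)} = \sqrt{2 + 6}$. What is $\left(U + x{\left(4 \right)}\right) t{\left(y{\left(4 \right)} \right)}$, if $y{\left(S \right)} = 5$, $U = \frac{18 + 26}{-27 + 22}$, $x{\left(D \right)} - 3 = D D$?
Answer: $\frac{102 \sqrt{2}}{5} \approx 28.85$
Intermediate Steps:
$x{\left(D \right)} = 3 + D^{2}$ ($x{\left(D \right)} = 3 + D D = 3 + D^{2}$)
$U = - \frac{44}{5}$ ($U = \frac{44}{-5} = 44 \left(- \frac{1}{5}\right) = - \frac{44}{5} \approx -8.8$)
$t{\left(r \right)} = 2 \sqrt{2}$ ($t{\left(r \right)} = \sqrt{8} = 2 \sqrt{2}$)
$\left(U + x{\left(4 \right)}\right) t{\left(y{\left(4 \right)} \right)} = \left(- \frac{44}{5} + \left(3 + 4^{2}\right)\right) 2 \sqrt{2} = \left(- \frac{44}{5} + \left(3 + 16\right)\right) 2 \sqrt{2} = \left(- \frac{44}{5} + 19\right) 2 \sqrt{2} = \frac{51 \cdot 2 \sqrt{2}}{5} = \frac{102 \sqrt{2}}{5}$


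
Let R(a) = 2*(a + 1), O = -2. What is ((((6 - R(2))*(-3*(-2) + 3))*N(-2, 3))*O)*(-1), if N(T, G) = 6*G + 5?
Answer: 0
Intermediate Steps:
R(a) = 2 + 2*a (R(a) = 2*(1 + a) = 2 + 2*a)
N(T, G) = 5 + 6*G
((((6 - R(2))*(-3*(-2) + 3))*N(-2, 3))*O)*(-1) = ((((6 - (2 + 2*2))*(-3*(-2) + 3))*(5 + 6*3))*(-2))*(-1) = ((((6 - (2 + 4))*(6 + 3))*(5 + 18))*(-2))*(-1) = ((((6 - 1*6)*9)*23)*(-2))*(-1) = ((((6 - 6)*9)*23)*(-2))*(-1) = (((0*9)*23)*(-2))*(-1) = ((0*23)*(-2))*(-1) = (0*(-2))*(-1) = 0*(-1) = 0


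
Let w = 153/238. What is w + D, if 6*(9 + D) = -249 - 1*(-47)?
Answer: -1765/42 ≈ -42.024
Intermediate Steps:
w = 9/14 (w = 153*(1/238) = 9/14 ≈ 0.64286)
D = -128/3 (D = -9 + (-249 - 1*(-47))/6 = -9 + (-249 + 47)/6 = -9 + (1/6)*(-202) = -9 - 101/3 = -128/3 ≈ -42.667)
w + D = 9/14 - 128/3 = -1765/42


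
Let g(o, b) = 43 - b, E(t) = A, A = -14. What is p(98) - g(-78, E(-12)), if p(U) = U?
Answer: 41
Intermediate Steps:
E(t) = -14
p(98) - g(-78, E(-12)) = 98 - (43 - 1*(-14)) = 98 - (43 + 14) = 98 - 1*57 = 98 - 57 = 41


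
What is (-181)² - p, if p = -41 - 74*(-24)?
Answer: 31026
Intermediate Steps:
p = 1735 (p = -41 + 1776 = 1735)
(-181)² - p = (-181)² - 1*1735 = 32761 - 1735 = 31026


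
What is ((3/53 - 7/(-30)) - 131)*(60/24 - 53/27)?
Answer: -6027041/85860 ≈ -70.196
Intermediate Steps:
((3/53 - 7/(-30)) - 131)*(60/24 - 53/27) = ((3*(1/53) - 7*(-1/30)) - 131)*(60*(1/24) - 53*1/27) = ((3/53 + 7/30) - 131)*(5/2 - 53/27) = (461/1590 - 131)*(29/54) = -207829/1590*29/54 = -6027041/85860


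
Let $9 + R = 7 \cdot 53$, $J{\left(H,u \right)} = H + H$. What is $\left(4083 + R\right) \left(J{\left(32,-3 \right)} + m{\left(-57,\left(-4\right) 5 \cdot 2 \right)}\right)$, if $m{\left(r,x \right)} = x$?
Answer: $106680$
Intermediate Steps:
$J{\left(H,u \right)} = 2 H$
$R = 362$ ($R = -9 + 7 \cdot 53 = -9 + 371 = 362$)
$\left(4083 + R\right) \left(J{\left(32,-3 \right)} + m{\left(-57,\left(-4\right) 5 \cdot 2 \right)}\right) = \left(4083 + 362\right) \left(2 \cdot 32 + \left(-4\right) 5 \cdot 2\right) = 4445 \left(64 - 40\right) = 4445 \cdot 24 = 106680$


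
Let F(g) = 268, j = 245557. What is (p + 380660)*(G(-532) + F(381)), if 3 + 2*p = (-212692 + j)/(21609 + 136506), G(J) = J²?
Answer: 1136715479876448/10541 ≈ 1.0784e+11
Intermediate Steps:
p = -14716/10541 (p = -3/2 + ((-212692 + 245557)/(21609 + 136506))/2 = -3/2 + (32865/158115)/2 = -3/2 + (32865*(1/158115))/2 = -3/2 + (½)*(2191/10541) = -3/2 + 2191/21082 = -14716/10541 ≈ -1.3961)
(p + 380660)*(G(-532) + F(381)) = (-14716/10541 + 380660)*((-532)² + 268) = 4012522344*(283024 + 268)/10541 = (4012522344/10541)*283292 = 1136715479876448/10541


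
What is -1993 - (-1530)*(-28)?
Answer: -44833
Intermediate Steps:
-1993 - (-1530)*(-28) = -1993 - 1*42840 = -1993 - 42840 = -44833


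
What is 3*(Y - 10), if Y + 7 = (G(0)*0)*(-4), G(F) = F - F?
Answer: -51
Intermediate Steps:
G(F) = 0
Y = -7 (Y = -7 + (0*0)*(-4) = -7 + 0*(-4) = -7 + 0 = -7)
3*(Y - 10) = 3*(-7 - 10) = 3*(-17) = -51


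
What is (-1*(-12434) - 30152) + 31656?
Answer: 13938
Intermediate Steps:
(-1*(-12434) - 30152) + 31656 = (12434 - 30152) + 31656 = -17718 + 31656 = 13938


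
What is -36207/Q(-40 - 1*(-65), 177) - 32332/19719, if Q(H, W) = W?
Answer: -239896199/1163421 ≈ -206.20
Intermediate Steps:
-36207/Q(-40 - 1*(-65), 177) - 32332/19719 = -36207/177 - 32332/19719 = -36207*1/177 - 32332*1/19719 = -12069/59 - 32332/19719 = -239896199/1163421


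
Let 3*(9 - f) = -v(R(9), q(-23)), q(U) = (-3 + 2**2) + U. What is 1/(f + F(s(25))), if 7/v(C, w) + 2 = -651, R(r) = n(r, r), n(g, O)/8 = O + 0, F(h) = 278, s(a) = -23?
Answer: 1959/562226 ≈ 0.0034844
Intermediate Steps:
q(U) = 1 + U (q(U) = (-3 + 4) + U = 1 + U)
n(g, O) = 8*O (n(g, O) = 8*(O + 0) = 8*O)
R(r) = 8*r
v(C, w) = -7/653 (v(C, w) = 7/(-2 - 651) = 7/(-653) = 7*(-1/653) = -7/653)
f = 17624/1959 (f = 9 - (-1)*(-7)/(3*653) = 9 - 1/3*7/653 = 9 - 7/1959 = 17624/1959 ≈ 8.9964)
1/(f + F(s(25))) = 1/(17624/1959 + 278) = 1/(562226/1959) = 1959/562226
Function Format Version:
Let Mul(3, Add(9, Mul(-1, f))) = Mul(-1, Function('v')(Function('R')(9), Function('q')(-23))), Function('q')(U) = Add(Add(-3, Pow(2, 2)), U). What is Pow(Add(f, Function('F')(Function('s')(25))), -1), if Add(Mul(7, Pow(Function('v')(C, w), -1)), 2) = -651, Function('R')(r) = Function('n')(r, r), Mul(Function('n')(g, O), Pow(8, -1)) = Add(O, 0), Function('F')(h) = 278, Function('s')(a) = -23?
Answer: Rational(1959, 562226) ≈ 0.0034844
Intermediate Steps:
Function('q')(U) = Add(1, U) (Function('q')(U) = Add(Add(-3, 4), U) = Add(1, U))
Function('n')(g, O) = Mul(8, O) (Function('n')(g, O) = Mul(8, Add(O, 0)) = Mul(8, O))
Function('R')(r) = Mul(8, r)
Function('v')(C, w) = Rational(-7, 653) (Function('v')(C, w) = Mul(7, Pow(Add(-2, -651), -1)) = Mul(7, Pow(-653, -1)) = Mul(7, Rational(-1, 653)) = Rational(-7, 653))
f = Rational(17624, 1959) (f = Add(9, Mul(Rational(-1, 3), Mul(-1, Rational(-7, 653)))) = Add(9, Mul(Rational(-1, 3), Rational(7, 653))) = Add(9, Rational(-7, 1959)) = Rational(17624, 1959) ≈ 8.9964)
Pow(Add(f, Function('F')(Function('s')(25))), -1) = Pow(Add(Rational(17624, 1959), 278), -1) = Pow(Rational(562226, 1959), -1) = Rational(1959, 562226)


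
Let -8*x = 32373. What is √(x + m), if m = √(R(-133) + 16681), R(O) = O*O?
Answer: √(-64746 + 16*√34370)/4 ≈ 62.139*I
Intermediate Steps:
x = -32373/8 (x = -⅛*32373 = -32373/8 ≈ -4046.6)
R(O) = O²
m = √34370 (m = √((-133)² + 16681) = √(17689 + 16681) = √34370 ≈ 185.39)
√(x + m) = √(-32373/8 + √34370)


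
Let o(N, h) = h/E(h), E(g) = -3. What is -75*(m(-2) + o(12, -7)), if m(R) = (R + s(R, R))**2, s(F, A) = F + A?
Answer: -2875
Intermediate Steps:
s(F, A) = A + F
o(N, h) = -h/3 (o(N, h) = h/(-3) = h*(-1/3) = -h/3)
m(R) = 9*R**2 (m(R) = (R + (R + R))**2 = (R + 2*R)**2 = (3*R)**2 = 9*R**2)
-75*(m(-2) + o(12, -7)) = -75*(9*(-2)**2 - 1/3*(-7)) = -75*(9*4 + 7/3) = -75*(36 + 7/3) = -75*115/3 = -2875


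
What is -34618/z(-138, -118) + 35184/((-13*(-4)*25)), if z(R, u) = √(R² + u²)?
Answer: 8796/325 - 17309*√8242/8242 ≈ -163.59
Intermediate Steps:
-34618/z(-138, -118) + 35184/((-13*(-4)*25)) = -34618/√((-138)² + (-118)²) + 35184/((-13*(-4)*25)) = -34618/√(19044 + 13924) + 35184/((52*25)) = -34618*√8242/16484 + 35184/1300 = -34618*√8242/16484 + 35184*(1/1300) = -17309*√8242/8242 + 8796/325 = 8796/325 - 17309*√8242/8242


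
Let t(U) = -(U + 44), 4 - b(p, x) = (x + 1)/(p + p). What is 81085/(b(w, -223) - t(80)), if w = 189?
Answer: 5108355/8101 ≈ 630.58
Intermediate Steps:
b(p, x) = 4 - (1 + x)/(2*p) (b(p, x) = 4 - (x + 1)/(p + p) = 4 - (1 + x)/(2*p))
t(U) = -44 - U (t(U) = -(44 + U) = -44 - U)
81085/(b(w, -223) - t(80)) = 81085/((½)*(-1 - 1*(-223) + 8*189)/189 - (-44 - 1*80)) = 81085/((½)*(1/189)*(-1 + 223 + 1512) - (-44 - 80)) = 81085/((½)*(1/189)*1734 - 1*(-124)) = 81085/(289/63 + 124) = 81085/(8101/63) = 81085*(63/8101) = 5108355/8101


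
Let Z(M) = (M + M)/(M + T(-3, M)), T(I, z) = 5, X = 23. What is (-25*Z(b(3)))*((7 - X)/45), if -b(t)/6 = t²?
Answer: 960/49 ≈ 19.592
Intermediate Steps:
b(t) = -6*t²
Z(M) = 2*M/(5 + M) (Z(M) = (M + M)/(M + 5) = (2*M)/(5 + M) = 2*M/(5 + M))
(-25*Z(b(3)))*((7 - X)/45) = (-50*(-6*3²)/(5 - 6*3²))*((7 - 1*23)/45) = (-50*(-6*9)/(5 - 6*9))*((7 - 23)*(1/45)) = (-50*(-54)/(5 - 54))*(-16*1/45) = -50*(-54)/(-49)*(-16/45) = -50*(-54)*(-1)/49*(-16/45) = -25*108/49*(-16/45) = -2700/49*(-16/45) = 960/49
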